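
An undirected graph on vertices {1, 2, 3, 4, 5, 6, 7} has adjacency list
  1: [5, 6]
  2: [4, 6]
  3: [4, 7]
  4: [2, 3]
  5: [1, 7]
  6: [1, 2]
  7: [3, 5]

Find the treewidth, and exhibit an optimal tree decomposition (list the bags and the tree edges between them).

Each bag holds 3 vertices, so the decomposition has width 2, which upper-bounds the treewidth. The edges 6–1–5–7–3–4–2–6 form a cycle, so G is not a tree and its treewidth is at least 2. The upper and lower bounds meet at 2, so that is the treewidth.

Treewidth 2.
One such decomposition:
Bags: B1 = {1, 5, 6}  B2 = {5, 6, 7}  B3 = {3, 6, 7}  B4 = {3, 4, 6}  B5 = {2, 4, 6}
Tree: B1–B2, B2–B3, B3–B4, B4–B5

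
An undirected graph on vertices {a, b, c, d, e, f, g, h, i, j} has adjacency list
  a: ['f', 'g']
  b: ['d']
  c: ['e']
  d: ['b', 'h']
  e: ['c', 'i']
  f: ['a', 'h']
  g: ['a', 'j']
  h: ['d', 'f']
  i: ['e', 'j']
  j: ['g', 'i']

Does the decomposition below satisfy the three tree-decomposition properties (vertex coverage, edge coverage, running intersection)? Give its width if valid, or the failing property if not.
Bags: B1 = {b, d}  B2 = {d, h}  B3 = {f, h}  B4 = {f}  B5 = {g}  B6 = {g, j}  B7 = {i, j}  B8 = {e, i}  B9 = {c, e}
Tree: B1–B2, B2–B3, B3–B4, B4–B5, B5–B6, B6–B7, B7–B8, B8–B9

A tree decomposition must satisfy three properties: every vertex lies in some bag; for every edge, both endpoints lie together in some bag; and for every vertex, the bags containing it form a connected subtree. Here vertex a appears in no bag, so the decomposition is invalid.

No — vertex a appears in no bag.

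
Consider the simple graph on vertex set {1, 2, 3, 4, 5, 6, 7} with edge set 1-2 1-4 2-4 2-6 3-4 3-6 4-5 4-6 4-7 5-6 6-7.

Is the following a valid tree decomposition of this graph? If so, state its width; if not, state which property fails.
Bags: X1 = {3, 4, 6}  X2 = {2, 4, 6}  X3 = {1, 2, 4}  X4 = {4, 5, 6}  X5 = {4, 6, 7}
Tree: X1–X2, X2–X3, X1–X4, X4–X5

Yes; width 2.

Checking the three conditions: (i) the bags cover all of {1, 2, 3, 4, 5, 6, 7}; (ii) for each edge, some bag contains both endpoints; (iii) the bags containing any fixed vertex form a subtree. All hold, so the decomposition is valid with width 3 − 1 = 2.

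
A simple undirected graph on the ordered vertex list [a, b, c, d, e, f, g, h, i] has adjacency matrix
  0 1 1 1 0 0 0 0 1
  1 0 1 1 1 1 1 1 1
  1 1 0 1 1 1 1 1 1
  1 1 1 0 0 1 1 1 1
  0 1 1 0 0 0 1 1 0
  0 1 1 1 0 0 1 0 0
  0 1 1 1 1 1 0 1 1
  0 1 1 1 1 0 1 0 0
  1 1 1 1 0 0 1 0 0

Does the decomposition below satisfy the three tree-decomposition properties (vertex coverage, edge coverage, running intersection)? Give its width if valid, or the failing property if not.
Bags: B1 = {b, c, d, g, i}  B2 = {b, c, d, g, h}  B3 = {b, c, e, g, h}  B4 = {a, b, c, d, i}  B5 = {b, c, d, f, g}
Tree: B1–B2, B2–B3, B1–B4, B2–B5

Checking the three conditions: (i) the bags cover all of {a, b, c, d, e, f, g, h, i}; (ii) for each edge, some bag contains both endpoints; (iii) the bags containing any fixed vertex form a subtree. All hold, so the decomposition is valid with width 5 − 1 = 4.

Yes; width 4.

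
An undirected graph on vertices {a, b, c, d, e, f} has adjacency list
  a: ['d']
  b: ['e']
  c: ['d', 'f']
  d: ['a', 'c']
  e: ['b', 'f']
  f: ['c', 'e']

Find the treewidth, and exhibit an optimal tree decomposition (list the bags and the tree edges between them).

Treewidth 1.
One such decomposition:
Bags: B1 = {a, d}  B2 = {c, d}  B3 = {c, f}  B4 = {e, f}  B5 = {b, e}
Tree: B1–B2, B2–B3, B3–B4, B4–B5

Every bag has size at most 2, so the width is 2 − 1 = 1 and tw(G) ≤ 1. G has an edge, so its treewidth is at least 1. The upper and lower bounds meet at 1, so that is the treewidth.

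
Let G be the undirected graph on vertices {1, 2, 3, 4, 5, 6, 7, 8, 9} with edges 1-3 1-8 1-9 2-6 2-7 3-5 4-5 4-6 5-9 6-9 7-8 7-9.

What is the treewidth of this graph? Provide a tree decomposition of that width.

The largest bag has 4 vertices, giving width 3; this decomposition certifies tw(G) ≤ 3. For the lower bound: the 4 vertex sets {2,7,8}, {6}, {9}, {1,3,4,5} are disjoint, each induces a connected subgraph, and every pair is joined by at least one edge of G. Contracting each set to a single vertex therefore yields K_{4} as a minor, and since treewidth is minor-monotone, tw(G) ≥ tw(K_{4}) = 3. Combining the bounds, tw(G) = 3.

Treewidth 3.
Bags: B1 = {2, 6, 7, 8}  B2 = {6, 7, 8, 9}  B3 = {1, 6, 8, 9}  B4 = {1, 4, 6, 9}  B5 = {1, 4, 5, 9}  B6 = {1, 3, 4, 5}
Tree: B1–B2, B2–B3, B3–B4, B4–B5, B5–B6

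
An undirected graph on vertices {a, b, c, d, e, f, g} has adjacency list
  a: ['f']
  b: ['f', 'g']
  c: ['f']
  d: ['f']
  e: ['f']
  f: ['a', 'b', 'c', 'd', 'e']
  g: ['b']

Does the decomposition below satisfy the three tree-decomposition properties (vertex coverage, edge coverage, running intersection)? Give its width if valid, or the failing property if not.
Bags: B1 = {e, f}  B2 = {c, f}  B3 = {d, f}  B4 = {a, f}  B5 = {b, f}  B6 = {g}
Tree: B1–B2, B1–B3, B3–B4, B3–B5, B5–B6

A tree decomposition must satisfy three properties: every vertex lies in some bag; for every edge, both endpoints lie together in some bag; and for every vertex, the bags containing it form a connected subtree. Here edge (b,g) lies in no bag, so the decomposition is invalid.

No — edge (b,g) lies in no bag.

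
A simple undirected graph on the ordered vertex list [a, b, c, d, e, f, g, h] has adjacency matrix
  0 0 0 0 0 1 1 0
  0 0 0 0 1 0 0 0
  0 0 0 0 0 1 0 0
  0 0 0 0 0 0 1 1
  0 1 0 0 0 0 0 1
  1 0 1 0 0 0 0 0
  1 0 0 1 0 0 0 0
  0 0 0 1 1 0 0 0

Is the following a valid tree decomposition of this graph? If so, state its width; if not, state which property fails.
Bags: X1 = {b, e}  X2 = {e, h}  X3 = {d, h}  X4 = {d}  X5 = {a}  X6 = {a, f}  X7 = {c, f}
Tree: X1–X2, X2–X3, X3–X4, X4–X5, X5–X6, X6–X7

A tree decomposition must satisfy three properties: every vertex lies in some bag; for every edge, both endpoints lie together in some bag; and for every vertex, the bags containing it form a connected subtree. Here vertex g appears in no bag, so the decomposition is invalid.

No — vertex g appears in no bag.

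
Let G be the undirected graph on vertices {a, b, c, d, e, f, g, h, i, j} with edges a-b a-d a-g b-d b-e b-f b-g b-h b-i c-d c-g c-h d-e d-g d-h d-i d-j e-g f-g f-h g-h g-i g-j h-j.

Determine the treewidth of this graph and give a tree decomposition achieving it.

Treewidth 3.
One such decomposition:
Bags: B1 = {b, d, e, g}  B2 = {b, d, g, i}  B3 = {b, d, g, h}  B4 = {d, g, h, j}  B5 = {a, b, d, g}  B6 = {c, d, g, h}  B7 = {b, f, g, h}
Tree: B1–B2, B2–B3, B3–B4, B1–B5, B3–B6, B3–B7

Each bag holds 4 vertices, so the decomposition has width 3, which upper-bounds the treewidth. For the lower bound, the 4 vertices {d, g, h, j} are pairwise adjacent, and any tree decomposition puts a clique entirely inside one bag — forcing width ≥ 3. Combining the bounds, tw(G) = 3.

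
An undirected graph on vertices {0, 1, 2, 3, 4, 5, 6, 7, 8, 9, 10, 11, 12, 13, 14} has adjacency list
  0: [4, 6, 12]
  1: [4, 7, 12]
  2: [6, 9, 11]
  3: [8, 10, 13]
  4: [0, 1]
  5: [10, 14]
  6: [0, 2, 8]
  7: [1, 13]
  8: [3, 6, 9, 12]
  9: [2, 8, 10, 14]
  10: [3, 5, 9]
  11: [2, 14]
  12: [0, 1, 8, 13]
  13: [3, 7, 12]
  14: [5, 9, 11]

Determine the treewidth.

3

A width-3 tree decomposition is:
Bags: B1 = {1, 4, 7, 13}  B2 = {1, 4, 12, 13}  B3 = {0, 4, 12, 13}  B4 = {0, 3, 12, 13}  B5 = {0, 3, 8, 12}  B6 = {0, 3, 6, 8}  B7 = {3, 6, 8, 10}  B8 = {6, 8, 9, 10}  B9 = {2, 6, 9, 10}  B10 = {2, 5, 9, 10}  B11 = {2, 5, 9, 14}  B12 = {2, 5, 11, 14}
Tree: B1–B2, B2–B3, B3–B4, B4–B5, B5–B6, B6–B7, B7–B8, B8–B9, B9–B10, B10–B11, B11–B12
Every bag has size at most 4, so the width is 4 − 1 = 3 and tw(G) ≤ 3. For the lower bound: the 4 vertex sets {1,4,7}, {13}, {12}, {0,3,6,8} are disjoint, each induces a connected subgraph, and every pair is joined by at least one edge of G. Contracting each set to a single vertex therefore yields K_{4} as a minor, and since treewidth is minor-monotone, tw(G) ≥ tw(K_{4}) = 3. The upper and lower bounds meet at 3, so that is the treewidth.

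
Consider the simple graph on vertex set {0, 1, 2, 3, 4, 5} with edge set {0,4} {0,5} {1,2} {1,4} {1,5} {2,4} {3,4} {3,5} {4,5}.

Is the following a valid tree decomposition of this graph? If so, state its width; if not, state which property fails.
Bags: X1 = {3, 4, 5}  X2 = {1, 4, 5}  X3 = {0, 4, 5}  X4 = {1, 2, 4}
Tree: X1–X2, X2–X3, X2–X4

Checking the three conditions: (i) the bags cover all of {0, 1, 2, 3, 4, 5}; (ii) for each edge, some bag contains both endpoints; (iii) the bags containing any fixed vertex form a subtree. All hold, so the decomposition is valid with width 3 − 1 = 2.

Yes; width 2.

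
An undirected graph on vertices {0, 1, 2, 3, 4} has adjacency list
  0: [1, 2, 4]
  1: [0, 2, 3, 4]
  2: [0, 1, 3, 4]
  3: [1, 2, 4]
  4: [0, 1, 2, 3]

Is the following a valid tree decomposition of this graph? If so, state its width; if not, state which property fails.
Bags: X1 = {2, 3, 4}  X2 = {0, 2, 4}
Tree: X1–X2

A tree decomposition must satisfy three properties: every vertex lies in some bag; for every edge, both endpoints lie together in some bag; and for every vertex, the bags containing it form a connected subtree. Here vertex 1 appears in no bag, so the decomposition is invalid.

No — vertex 1 appears in no bag.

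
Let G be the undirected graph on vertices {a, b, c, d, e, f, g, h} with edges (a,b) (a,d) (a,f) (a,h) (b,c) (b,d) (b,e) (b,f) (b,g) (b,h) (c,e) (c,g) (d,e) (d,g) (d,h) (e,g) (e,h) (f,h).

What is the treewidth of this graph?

3

A width-3 tree decomposition is:
Bags: B1 = {b, d, e, h}  B2 = {b, d, e, g}  B3 = {b, c, e, g}  B4 = {a, b, d, h}  B5 = {a, b, f, h}
Tree: B1–B2, B2–B3, B1–B4, B4–B5
Each bag holds 4 vertices, so the decomposition has width 3, which upper-bounds the treewidth. For the lower bound, the 4 vertices {b, d, e, g} are pairwise adjacent, and any tree decomposition puts a clique entirely inside one bag — forcing width ≥ 3. Hence tw(G) = 3 exactly.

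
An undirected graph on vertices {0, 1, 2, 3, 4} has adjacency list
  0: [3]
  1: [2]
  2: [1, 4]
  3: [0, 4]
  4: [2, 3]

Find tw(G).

A width-1 tree decomposition is:
Bags: B1 = {0, 3}  B2 = {3, 4}  B3 = {2, 4}  B4 = {1, 2}
Tree: B1–B2, B2–B3, B3–B4
Each bag holds 2 vertices, so the decomposition has width 1, which upper-bounds the treewidth. G has an edge, so its treewidth is at least 1. Therefore the treewidth is 1.

1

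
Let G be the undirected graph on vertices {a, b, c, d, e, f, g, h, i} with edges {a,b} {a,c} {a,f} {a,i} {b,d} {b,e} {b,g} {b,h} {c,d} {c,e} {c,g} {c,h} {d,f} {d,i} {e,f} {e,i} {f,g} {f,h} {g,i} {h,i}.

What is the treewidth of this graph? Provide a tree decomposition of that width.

Treewidth 4.
Bags: B1 = {b, c, e, f, i}  B2 = {b, c, f, g, i}  B3 = {a, b, c, f, i}  B4 = {b, c, d, f, i}  B5 = {b, c, f, h, i}
Tree: B1–B2, B2–B3, B3–B4, B4–B5

Each bag holds 5 vertices, so the decomposition has width 4, which upper-bounds the treewidth. For the lower bound: the 5 vertex sets {b,e}, {c,g}, {a,f}, {i}, {d} are disjoint, each induces a connected subgraph, and every pair is joined by at least one edge of G. Contracting each set to a single vertex therefore yields K_{5} as a minor, and since treewidth is minor-monotone, tw(G) ≥ tw(K_{5}) = 4. Therefore the treewidth is 4.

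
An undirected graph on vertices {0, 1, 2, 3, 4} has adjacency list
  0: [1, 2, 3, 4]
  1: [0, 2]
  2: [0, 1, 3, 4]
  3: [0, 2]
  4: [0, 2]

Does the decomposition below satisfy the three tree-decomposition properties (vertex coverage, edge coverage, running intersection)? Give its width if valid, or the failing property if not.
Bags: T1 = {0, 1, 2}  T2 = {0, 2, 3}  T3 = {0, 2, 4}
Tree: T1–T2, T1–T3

Every vertex of G appears in some bag (union = {0, 1, 2, 3, 4}); every edge is covered by a bag; and for each vertex v the set of bags containing v is connected in the bag tree. The decomposition is therefore valid. The largest bag has 3 vertices, so the width is 2.

Yes; width 2.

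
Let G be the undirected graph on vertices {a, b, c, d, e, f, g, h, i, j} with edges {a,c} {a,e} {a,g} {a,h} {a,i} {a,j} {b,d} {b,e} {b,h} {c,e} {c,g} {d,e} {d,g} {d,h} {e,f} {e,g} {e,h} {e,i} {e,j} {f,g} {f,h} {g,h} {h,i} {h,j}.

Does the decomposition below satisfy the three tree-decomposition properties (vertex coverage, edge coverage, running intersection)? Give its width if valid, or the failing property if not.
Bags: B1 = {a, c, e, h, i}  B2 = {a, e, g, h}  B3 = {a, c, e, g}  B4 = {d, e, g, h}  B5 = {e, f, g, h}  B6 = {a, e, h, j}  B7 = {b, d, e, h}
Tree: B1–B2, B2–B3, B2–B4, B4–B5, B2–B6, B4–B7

No — bags containing vertex c are not connected in the tree.

A tree decomposition must satisfy three properties: every vertex lies in some bag; for every edge, both endpoints lie together in some bag; and for every vertex, the bags containing it form a connected subtree. Here bags containing vertex c are not connected in the tree, so the decomposition is invalid.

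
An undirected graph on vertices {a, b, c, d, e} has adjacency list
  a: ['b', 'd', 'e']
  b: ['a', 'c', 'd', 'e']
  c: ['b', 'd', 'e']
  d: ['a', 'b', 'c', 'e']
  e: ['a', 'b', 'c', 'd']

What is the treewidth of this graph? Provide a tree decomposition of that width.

The largest bag has 4 vertices, giving width 3; this decomposition certifies tw(G) ≤ 3. On the other hand G contains the 4-clique {b, c, d, e}. A clique must lie in a single bag of any decomposition, so no decomposition can have width below 3. The upper and lower bounds meet at 3, so that is the treewidth.

Treewidth 3.
One such decomposition:
Bags: B1 = {b, c, d, e}  B2 = {a, b, d, e}
Tree: B1–B2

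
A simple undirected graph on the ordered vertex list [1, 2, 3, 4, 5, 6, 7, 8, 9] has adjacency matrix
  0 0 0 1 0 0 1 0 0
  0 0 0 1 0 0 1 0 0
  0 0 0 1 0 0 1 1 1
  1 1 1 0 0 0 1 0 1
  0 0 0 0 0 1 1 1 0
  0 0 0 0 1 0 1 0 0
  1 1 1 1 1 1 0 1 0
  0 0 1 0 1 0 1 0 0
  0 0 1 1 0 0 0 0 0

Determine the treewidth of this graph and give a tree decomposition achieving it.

Treewidth 2.
Bags: B1 = {3, 4, 7}  B2 = {2, 4, 7}  B3 = {3, 4, 9}  B4 = {3, 7, 8}  B5 = {5, 7, 8}  B6 = {1, 4, 7}  B7 = {5, 6, 7}
Tree: B1–B2, B1–B3, B1–B4, B4–B5, B1–B6, B5–B7

Every bag has size at most 3, so the width is 3 − 1 = 2 and tw(G) ≤ 2. Conversely, {3, 4, 9} is a clique of size 3, and the vertices of any clique must share a bag in every tree decomposition; so some bag has ≥ 3 vertices and tw(G) ≥ 2. Hence tw(G) = 2 exactly.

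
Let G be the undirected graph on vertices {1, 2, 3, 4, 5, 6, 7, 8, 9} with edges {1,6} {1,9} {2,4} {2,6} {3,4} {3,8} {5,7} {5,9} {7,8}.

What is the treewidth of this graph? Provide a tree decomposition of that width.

Every bag has size at most 3, so the width is 3 − 1 = 2 and tw(G) ≤ 2. For the lower bound, G contains the cycle 4–2–6–1–9–5–7–8–3–4, so G is not a forest; only forests have treewidth ≤ 1, hence tw(G) ≥ 2. Hence tw(G) = 2 exactly.

Treewidth 2.
One optimal decomposition is:
Bags: B1 = {2, 4, 6}  B2 = {1, 4, 6}  B3 = {1, 4, 9}  B4 = {4, 5, 9}  B5 = {4, 5, 7}  B6 = {4, 7, 8}  B7 = {3, 4, 8}
Tree: B1–B2, B2–B3, B3–B4, B4–B5, B5–B6, B6–B7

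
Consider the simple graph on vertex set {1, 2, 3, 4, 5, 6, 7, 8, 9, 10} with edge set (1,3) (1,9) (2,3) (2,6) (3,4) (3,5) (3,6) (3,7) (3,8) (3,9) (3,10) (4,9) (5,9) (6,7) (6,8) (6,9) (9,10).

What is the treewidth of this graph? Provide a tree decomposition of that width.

Every bag has size at most 3, so the width is 3 − 1 = 2 and tw(G) ≤ 2. For the lower bound, the 3 vertices {3, 6, 8} are pairwise adjacent, and any tree decomposition puts a clique entirely inside one bag — forcing width ≥ 2. The upper and lower bounds meet at 2, so that is the treewidth.

Treewidth 2.
One such decomposition:
Bags: B1 = {3, 6, 9}  B2 = {3, 6, 8}  B3 = {3, 5, 9}  B4 = {3, 9, 10}  B5 = {3, 4, 9}  B6 = {2, 3, 6}  B7 = {1, 3, 9}  B8 = {3, 6, 7}
Tree: B1–B2, B1–B3, B1–B4, B4–B5, B1–B6, B4–B7, B6–B8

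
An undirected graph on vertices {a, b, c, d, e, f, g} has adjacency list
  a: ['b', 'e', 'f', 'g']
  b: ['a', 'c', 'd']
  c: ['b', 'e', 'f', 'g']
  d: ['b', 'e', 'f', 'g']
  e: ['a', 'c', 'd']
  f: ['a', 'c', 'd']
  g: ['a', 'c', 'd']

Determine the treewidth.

3

A width-3 tree decomposition is:
Bags: B1 = {a, c, d, e}  B2 = {a, c, d, g}  B3 = {a, c, d, f}  B4 = {a, b, c, d}
Tree: B1–B2, B2–B3, B3–B4
Every bag has size at most 4, so the width is 4 − 1 = 3 and tw(G) ≤ 3. For the lower bound: the 4 vertex sets {a,e}, {d,g}, {c}, {f} are disjoint, each induces a connected subgraph, and every pair is joined by at least one edge of G. Contracting each set to a single vertex therefore yields K_{4} as a minor, and since treewidth is minor-monotone, tw(G) ≥ tw(K_{4}) = 3. Therefore the treewidth is 3.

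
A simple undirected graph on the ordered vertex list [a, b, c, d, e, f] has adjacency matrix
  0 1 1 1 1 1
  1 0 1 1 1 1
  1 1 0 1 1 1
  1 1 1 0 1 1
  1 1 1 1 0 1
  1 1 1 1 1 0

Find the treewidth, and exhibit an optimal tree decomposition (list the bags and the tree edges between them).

Treewidth 5.
One such decomposition:
Bags: B1 = {a, b, c, d, e, f}
Tree: (single bag)

A single bag containing all 6 vertices is trivially a valid decomposition of width 5. Conversely, {a, b, c, d, e, f} is a clique of size 6, and the vertices of any clique must share a bag in every tree decomposition; so some bag has ≥ 6 vertices and tw(G) ≥ 5. Combining the bounds, tw(G) = 5.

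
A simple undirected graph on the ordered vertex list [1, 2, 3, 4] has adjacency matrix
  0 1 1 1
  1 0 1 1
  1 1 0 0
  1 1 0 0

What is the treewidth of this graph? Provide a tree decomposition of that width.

Treewidth 2.
Bags: B1 = {1, 2, 4}  B2 = {1, 2, 3}
Tree: B1–B2

Each bag holds 3 vertices, so the decomposition has width 2, which upper-bounds the treewidth. Conversely, {1, 2, 3} is a clique of size 3, and the vertices of any clique must share a bag in every tree decomposition; so some bag has ≥ 3 vertices and tw(G) ≥ 2. Therefore the treewidth is 2.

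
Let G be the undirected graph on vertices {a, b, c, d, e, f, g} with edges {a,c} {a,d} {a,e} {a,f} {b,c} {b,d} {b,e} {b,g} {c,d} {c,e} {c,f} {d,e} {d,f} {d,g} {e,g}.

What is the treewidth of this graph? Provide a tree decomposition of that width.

Treewidth 3.
Bags: B1 = {b, d, e, g}  B2 = {b, c, d, e}  B3 = {a, c, d, e}  B4 = {a, c, d, f}
Tree: B1–B2, B2–B3, B3–B4

Every bag has size at most 4, so the width is 4 − 1 = 3 and tw(G) ≤ 3. Conversely, {b, d, e, g} is a clique of size 4, and the vertices of any clique must share a bag in every tree decomposition; so some bag has ≥ 4 vertices and tw(G) ≥ 3. Hence tw(G) = 3 exactly.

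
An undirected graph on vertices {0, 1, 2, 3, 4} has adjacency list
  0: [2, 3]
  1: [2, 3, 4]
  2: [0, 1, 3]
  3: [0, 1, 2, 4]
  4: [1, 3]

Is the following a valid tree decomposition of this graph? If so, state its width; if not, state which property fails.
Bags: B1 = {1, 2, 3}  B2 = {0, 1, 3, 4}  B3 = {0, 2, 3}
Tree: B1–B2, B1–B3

A tree decomposition must satisfy three properties: every vertex lies in some bag; for every edge, both endpoints lie together in some bag; and for every vertex, the bags containing it form a connected subtree. Here bags containing vertex 0 are not connected in the tree, so the decomposition is invalid.

No — bags containing vertex 0 are not connected in the tree.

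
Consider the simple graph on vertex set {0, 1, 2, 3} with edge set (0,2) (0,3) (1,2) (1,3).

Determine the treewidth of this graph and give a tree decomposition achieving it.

Treewidth 2.
One such decomposition:
Bags: B1 = {0, 1, 2}  B2 = {0, 1, 3}
Tree: B1–B2

Each bag holds 3 vertices, so the decomposition has width 2, which upper-bounds the treewidth. Since 0–2–1–3–0 is a cycle in G, G is not acyclic. Forests are exactly the graphs of treewidth ≤ 1, so tw(G) ≥ 2. The upper and lower bounds meet at 2, so that is the treewidth.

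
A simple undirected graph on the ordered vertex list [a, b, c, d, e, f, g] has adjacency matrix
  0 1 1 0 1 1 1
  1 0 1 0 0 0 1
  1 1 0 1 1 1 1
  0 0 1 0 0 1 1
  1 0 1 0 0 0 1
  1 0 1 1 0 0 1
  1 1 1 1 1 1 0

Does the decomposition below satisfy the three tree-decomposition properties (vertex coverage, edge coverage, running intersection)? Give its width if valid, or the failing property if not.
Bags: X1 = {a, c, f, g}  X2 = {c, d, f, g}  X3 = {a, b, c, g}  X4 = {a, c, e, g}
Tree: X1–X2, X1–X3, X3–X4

Yes; width 3.

Checking the three conditions: (i) the bags cover all of {a, b, c, d, e, f, g}; (ii) for each edge, some bag contains both endpoints; (iii) the bags containing any fixed vertex form a subtree. All hold, so the decomposition is valid with width 4 − 1 = 3.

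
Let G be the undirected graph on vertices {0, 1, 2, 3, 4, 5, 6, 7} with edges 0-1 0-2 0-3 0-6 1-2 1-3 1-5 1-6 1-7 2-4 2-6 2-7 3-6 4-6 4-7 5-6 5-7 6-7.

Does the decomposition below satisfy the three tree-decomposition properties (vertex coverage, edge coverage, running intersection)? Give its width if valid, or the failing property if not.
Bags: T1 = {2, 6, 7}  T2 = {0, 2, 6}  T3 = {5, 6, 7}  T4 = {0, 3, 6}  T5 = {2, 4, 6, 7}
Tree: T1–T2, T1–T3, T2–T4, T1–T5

No — vertex 1 appears in no bag.

A tree decomposition must satisfy three properties: every vertex lies in some bag; for every edge, both endpoints lie together in some bag; and for every vertex, the bags containing it form a connected subtree. Here vertex 1 appears in no bag, so the decomposition is invalid.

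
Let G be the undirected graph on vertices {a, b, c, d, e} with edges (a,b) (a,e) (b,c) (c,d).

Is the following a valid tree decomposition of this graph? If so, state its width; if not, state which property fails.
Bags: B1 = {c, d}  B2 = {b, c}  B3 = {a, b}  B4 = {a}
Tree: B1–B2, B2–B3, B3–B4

No — vertex e appears in no bag.

A tree decomposition must satisfy three properties: every vertex lies in some bag; for every edge, both endpoints lie together in some bag; and for every vertex, the bags containing it form a connected subtree. Here vertex e appears in no bag, so the decomposition is invalid.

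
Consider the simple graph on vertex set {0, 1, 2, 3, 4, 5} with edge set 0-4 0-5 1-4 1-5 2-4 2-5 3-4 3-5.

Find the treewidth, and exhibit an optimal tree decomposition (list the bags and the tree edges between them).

Treewidth 2.
Bags: B1 = {3, 4, 5}  B2 = {2, 4, 5}  B3 = {1, 4, 5}  B4 = {0, 4, 5}
Tree: B1–B2, B2–B3, B3–B4

Every bag has size at most 3, so the width is 3 − 1 = 2 and tw(G) ≤ 2. For the lower bound, G contains the cycle 4–3–5–2–4, so G is not a forest; only forests have treewidth ≤ 1, hence tw(G) ≥ 2. Therefore the treewidth is 2.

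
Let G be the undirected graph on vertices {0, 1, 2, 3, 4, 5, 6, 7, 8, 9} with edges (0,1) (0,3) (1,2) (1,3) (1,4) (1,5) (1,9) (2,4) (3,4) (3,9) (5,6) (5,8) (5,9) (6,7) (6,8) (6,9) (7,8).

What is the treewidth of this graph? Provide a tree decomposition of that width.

Treewidth 2.
Bags: B1 = {1, 5, 9}  B2 = {1, 3, 9}  B3 = {5, 6, 9}  B4 = {0, 1, 3}  B5 = {5, 6, 8}  B6 = {1, 3, 4}  B7 = {6, 7, 8}  B8 = {1, 2, 4}
Tree: B1–B2, B1–B3, B2–B4, B3–B5, B4–B6, B5–B7, B6–B8

Every bag has size at most 3, so the width is 3 − 1 = 2 and tw(G) ≤ 2. Conversely, {5, 6, 8} is a clique of size 3, and the vertices of any clique must share a bag in every tree decomposition; so some bag has ≥ 3 vertices and tw(G) ≥ 2. Combining the bounds, tw(G) = 2.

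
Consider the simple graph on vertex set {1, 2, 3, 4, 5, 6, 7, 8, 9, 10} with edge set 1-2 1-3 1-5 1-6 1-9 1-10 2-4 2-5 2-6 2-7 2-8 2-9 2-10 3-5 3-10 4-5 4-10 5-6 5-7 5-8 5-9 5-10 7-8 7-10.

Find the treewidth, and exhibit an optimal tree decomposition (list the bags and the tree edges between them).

Treewidth 3.
Bags: B1 = {1, 2, 5, 10}  B2 = {2, 5, 7, 10}  B3 = {1, 3, 5, 10}  B4 = {1, 2, 5, 9}  B5 = {2, 5, 7, 8}  B6 = {2, 4, 5, 10}  B7 = {1, 2, 5, 6}
Tree: B1–B2, B1–B3, B1–B4, B2–B5, B2–B6, B1–B7

The largest bag has 4 vertices, giving width 3; this decomposition certifies tw(G) ≤ 3. For the lower bound, the 4 vertices {2, 5, 7, 8} are pairwise adjacent, and any tree decomposition puts a clique entirely inside one bag — forcing width ≥ 3. Therefore the treewidth is 3.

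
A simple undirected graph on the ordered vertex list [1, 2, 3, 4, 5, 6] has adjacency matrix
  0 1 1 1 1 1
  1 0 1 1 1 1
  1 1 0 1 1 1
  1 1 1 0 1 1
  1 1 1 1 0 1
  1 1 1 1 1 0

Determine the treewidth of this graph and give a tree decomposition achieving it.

With just one bag of size 6, the width is 6 − 1 = 5, so tw(G) ≤ 5. For the lower bound, the 6 vertices {1, 2, 3, 4, 5, 6} are pairwise adjacent, and any tree decomposition puts a clique entirely inside one bag — forcing width ≥ 5. Combining the bounds, tw(G) = 5.

Treewidth 5.
One such decomposition:
Bags: B1 = {1, 2, 3, 4, 5, 6}
Tree: (single bag)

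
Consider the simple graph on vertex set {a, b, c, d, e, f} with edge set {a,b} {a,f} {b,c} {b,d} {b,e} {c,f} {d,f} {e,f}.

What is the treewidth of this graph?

2

A width-2 tree decomposition is:
Bags: B1 = {b, c, f}  B2 = {b, d, f}  B3 = {b, e, f}  B4 = {a, b, f}
Tree: B1–B2, B2–B3, B3–B4
Every bag has size at most 3, so the width is 3 − 1 = 2 and tw(G) ≤ 2. The edges c–b–d–f–c form a cycle, so G is not a tree and its treewidth is at least 2. The upper and lower bounds meet at 2, so that is the treewidth.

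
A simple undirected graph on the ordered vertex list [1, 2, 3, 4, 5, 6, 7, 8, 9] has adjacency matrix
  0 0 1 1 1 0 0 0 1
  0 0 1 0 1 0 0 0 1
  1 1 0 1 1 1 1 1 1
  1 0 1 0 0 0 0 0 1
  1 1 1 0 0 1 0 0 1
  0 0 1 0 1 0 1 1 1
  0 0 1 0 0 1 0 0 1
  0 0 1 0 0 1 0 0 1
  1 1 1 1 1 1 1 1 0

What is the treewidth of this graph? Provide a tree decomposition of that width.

Treewidth 3.
Bags: B1 = {3, 6, 7, 9}  B2 = {3, 6, 8, 9}  B3 = {3, 5, 6, 9}  B4 = {1, 3, 5, 9}  B5 = {2, 3, 5, 9}  B6 = {1, 3, 4, 9}
Tree: B1–B2, B1–B3, B3–B4, B4–B5, B4–B6

Each bag holds 4 vertices, so the decomposition has width 3, which upper-bounds the treewidth. On the other hand G contains the 4-clique {3, 6, 8, 9}. A clique must lie in a single bag of any decomposition, so no decomposition can have width below 3. Hence tw(G) = 3 exactly.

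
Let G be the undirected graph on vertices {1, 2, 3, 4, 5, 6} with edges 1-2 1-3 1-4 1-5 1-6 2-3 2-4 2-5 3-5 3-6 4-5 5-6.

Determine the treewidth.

3

A width-3 tree decomposition is:
Bags: B1 = {1, 2, 3, 5}  B2 = {1, 3, 5, 6}  B3 = {1, 2, 4, 5}
Tree: B1–B2, B1–B3
Every bag has size at most 4, so the width is 4 − 1 = 3 and tw(G) ≤ 3. For the lower bound, the 4 vertices {1, 2, 3, 5} are pairwise adjacent, and any tree decomposition puts a clique entirely inside one bag — forcing width ≥ 3. The upper and lower bounds meet at 3, so that is the treewidth.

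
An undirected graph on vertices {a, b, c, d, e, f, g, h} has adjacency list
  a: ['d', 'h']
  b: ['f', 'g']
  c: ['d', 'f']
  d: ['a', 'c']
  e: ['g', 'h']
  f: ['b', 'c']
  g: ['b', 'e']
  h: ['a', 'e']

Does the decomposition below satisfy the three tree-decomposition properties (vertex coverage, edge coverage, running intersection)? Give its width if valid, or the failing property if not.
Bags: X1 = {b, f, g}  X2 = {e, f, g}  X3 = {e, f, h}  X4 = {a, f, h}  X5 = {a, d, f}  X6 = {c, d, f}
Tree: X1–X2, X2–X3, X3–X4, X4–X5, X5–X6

Yes; width 2.

Checking the three conditions: (i) the bags cover all of {a, b, c, d, e, f, g, h}; (ii) for each edge, some bag contains both endpoints; (iii) the bags containing any fixed vertex form a subtree. All hold, so the decomposition is valid with width 3 − 1 = 2.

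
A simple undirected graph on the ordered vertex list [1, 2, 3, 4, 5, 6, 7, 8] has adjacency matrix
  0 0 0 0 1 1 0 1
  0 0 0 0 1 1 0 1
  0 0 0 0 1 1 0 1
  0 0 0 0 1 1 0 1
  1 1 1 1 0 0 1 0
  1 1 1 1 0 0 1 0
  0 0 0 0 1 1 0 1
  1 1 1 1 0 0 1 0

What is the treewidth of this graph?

3

A width-3 tree decomposition is:
Bags: B1 = {5, 6, 7, 8}  B2 = {2, 5, 6, 8}  B3 = {4, 5, 6, 8}  B4 = {3, 5, 6, 8}  B5 = {1, 5, 6, 8}
Tree: B1–B2, B2–B3, B3–B4, B4–B5
The largest bag has 4 vertices, giving width 3; this decomposition certifies tw(G) ≤ 3. For the lower bound: the 4 vertex sets {5,7}, {2,8}, {6}, {4} are disjoint, each induces a connected subgraph, and every pair is joined by at least one edge of G. Contracting each set to a single vertex therefore yields K_{4} as a minor, and since treewidth is minor-monotone, tw(G) ≥ tw(K_{4}) = 3. Therefore the treewidth is 3.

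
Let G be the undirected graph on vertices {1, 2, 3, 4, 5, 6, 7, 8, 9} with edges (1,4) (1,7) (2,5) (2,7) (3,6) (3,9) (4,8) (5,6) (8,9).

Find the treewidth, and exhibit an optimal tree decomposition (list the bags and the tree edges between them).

Every bag has size at most 3, so the width is 3 − 1 = 2 and tw(G) ≤ 2. The edges 2–5–6–3–9–8–4–1–7–2 form a cycle, so G is not a tree and its treewidth is at least 2. The upper and lower bounds meet at 2, so that is the treewidth.

Treewidth 2.
One such decomposition:
Bags: B1 = {2, 5, 6}  B2 = {2, 3, 6}  B3 = {2, 3, 9}  B4 = {2, 8, 9}  B5 = {2, 4, 8}  B6 = {1, 2, 4}  B7 = {1, 2, 7}
Tree: B1–B2, B2–B3, B3–B4, B4–B5, B5–B6, B6–B7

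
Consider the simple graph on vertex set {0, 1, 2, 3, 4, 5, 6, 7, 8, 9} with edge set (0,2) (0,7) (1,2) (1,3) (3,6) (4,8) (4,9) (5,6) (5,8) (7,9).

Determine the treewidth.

A width-2 tree decomposition is:
Bags: B1 = {4, 5, 8}  B2 = {4, 5, 9}  B3 = {5, 7, 9}  B4 = {0, 5, 7}  B5 = {0, 2, 5}  B6 = {1, 2, 5}  B7 = {1, 3, 5}  B8 = {3, 5, 6}
Tree: B1–B2, B2–B3, B3–B4, B4–B5, B5–B6, B6–B7, B7–B8
Every bag has size at most 3, so the width is 3 − 1 = 2 and tw(G) ≤ 2. Since 5–8–4–9–7–0–2–1–3–6–5 is a cycle in G, G is not acyclic. Forests are exactly the graphs of treewidth ≤ 1, so tw(G) ≥ 2. The upper and lower bounds meet at 2, so that is the treewidth.

2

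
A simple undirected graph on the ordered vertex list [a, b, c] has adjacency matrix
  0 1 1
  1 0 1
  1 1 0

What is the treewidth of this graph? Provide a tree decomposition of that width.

With just one bag of size 3, the width is 3 − 1 = 2, so tw(G) ≤ 2. Conversely, {a, b, c} is a clique of size 3, and the vertices of any clique must share a bag in every tree decomposition; so some bag has ≥ 3 vertices and tw(G) ≥ 2. The upper and lower bounds meet at 2, so that is the treewidth.

Treewidth 2.
One such decomposition:
Bags: B1 = {a, b, c}
Tree: (single bag)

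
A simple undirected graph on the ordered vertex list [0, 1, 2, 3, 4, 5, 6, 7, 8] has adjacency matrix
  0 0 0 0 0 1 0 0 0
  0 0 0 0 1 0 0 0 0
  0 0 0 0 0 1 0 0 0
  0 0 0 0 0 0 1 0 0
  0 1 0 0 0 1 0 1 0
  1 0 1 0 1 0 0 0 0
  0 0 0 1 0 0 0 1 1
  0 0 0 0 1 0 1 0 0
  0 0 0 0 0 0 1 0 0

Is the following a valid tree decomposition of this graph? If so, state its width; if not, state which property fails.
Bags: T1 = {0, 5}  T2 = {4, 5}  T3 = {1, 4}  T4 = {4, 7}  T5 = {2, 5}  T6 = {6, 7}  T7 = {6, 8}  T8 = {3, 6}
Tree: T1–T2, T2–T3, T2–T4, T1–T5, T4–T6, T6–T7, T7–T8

Yes; width 1.

Every vertex of G appears in some bag (union = {0, 1, 2, 3, 4, 5, 6, 7, 8}); every edge is covered by a bag; and for each vertex v the set of bags containing v is connected in the bag tree. The decomposition is therefore valid. The largest bag has 2 vertices, so the width is 1.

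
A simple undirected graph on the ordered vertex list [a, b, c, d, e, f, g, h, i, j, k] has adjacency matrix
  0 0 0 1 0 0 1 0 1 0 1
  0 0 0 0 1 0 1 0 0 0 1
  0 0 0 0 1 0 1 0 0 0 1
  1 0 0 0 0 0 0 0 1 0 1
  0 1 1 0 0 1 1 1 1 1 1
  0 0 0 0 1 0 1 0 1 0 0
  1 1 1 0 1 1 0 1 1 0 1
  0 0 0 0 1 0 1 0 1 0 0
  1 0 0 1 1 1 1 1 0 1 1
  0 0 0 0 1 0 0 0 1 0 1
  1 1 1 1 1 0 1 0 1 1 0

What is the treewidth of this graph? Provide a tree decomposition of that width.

Each bag holds 4 vertices, so the decomposition has width 3, which upper-bounds the treewidth. On the other hand G contains the 4-clique {a, d, i, k}. A clique must lie in a single bag of any decomposition, so no decomposition can have width below 3. The upper and lower bounds meet at 3, so that is the treewidth.

Treewidth 3.
One such decomposition:
Bags: B1 = {e, g, i, k}  B2 = {a, g, i, k}  B3 = {a, d, i, k}  B4 = {b, e, g, k}  B5 = {c, e, g, k}  B6 = {e, g, h, i}  B7 = {e, i, j, k}  B8 = {e, f, g, i}
Tree: B1–B2, B2–B3, B1–B4, B1–B5, B1–B6, B1–B7, B6–B8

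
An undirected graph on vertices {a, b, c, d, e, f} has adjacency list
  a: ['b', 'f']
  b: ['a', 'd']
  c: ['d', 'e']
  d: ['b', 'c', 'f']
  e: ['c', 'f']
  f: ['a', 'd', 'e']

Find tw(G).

2

A width-2 tree decomposition is:
Bags: B1 = {a, b, f}  B2 = {b, d, f}  B3 = {d, e, f}  B4 = {c, d, e}
Tree: B1–B2, B2–B3, B3–B4
Each bag holds 3 vertices, so the decomposition has width 2, which upper-bounds the treewidth. Since a–b–d–f–a is a cycle in G, G is not acyclic. Forests are exactly the graphs of treewidth ≤ 1, so tw(G) ≥ 2. Hence tw(G) = 2 exactly.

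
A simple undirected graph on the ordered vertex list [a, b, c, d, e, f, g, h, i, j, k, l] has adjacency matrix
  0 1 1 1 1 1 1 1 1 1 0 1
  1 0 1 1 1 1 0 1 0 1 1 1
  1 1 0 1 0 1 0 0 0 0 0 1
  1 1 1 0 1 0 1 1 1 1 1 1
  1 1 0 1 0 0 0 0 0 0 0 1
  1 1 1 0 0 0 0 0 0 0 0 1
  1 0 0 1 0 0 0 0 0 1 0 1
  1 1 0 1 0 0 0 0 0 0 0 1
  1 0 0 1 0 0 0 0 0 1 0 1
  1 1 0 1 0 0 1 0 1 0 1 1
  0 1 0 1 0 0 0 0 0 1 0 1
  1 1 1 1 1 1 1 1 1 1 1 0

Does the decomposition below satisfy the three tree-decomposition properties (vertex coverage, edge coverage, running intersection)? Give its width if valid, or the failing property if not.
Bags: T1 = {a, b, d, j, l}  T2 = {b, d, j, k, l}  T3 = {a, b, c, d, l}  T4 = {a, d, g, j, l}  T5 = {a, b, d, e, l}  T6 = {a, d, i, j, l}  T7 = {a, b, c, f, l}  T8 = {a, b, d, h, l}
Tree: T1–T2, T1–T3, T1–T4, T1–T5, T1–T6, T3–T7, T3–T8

Yes; width 4.

Vertex coverage: the bags together contain {a, b, c, d, e, f, g, h, i, j, k, l}, the full vertex set. Edge coverage: each edge of G has both endpoints in at least one bag. Running intersection: for every vertex, the bags containing it form a connected subtree. All three properties hold, so this is a valid tree decomposition of width max|bag| − 1 = 4, and hence tw(G) ≤ 4.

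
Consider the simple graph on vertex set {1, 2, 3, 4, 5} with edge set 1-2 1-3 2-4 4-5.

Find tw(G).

1

A width-1 tree decomposition is:
Bags: B1 = {1, 3}  B2 = {1, 2}  B3 = {2, 4}  B4 = {4, 5}
Tree: B1–B2, B2–B3, B3–B4
The largest bag has 2 vertices, giving width 1; this decomposition certifies tw(G) ≤ 1. G has an edge, so its treewidth is at least 1. Therefore the treewidth is 1.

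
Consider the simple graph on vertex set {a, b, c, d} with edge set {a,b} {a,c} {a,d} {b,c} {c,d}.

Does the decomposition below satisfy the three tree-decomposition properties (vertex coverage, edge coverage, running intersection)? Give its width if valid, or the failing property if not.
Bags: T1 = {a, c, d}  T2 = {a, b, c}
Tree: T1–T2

Yes; width 2.

Vertex coverage: the bags together contain {a, b, c, d}, the full vertex set. Edge coverage: each edge of G has both endpoints in at least one bag. Running intersection: for every vertex, the bags containing it form a connected subtree. All three properties hold, so this is a valid tree decomposition of width max|bag| − 1 = 2, and hence tw(G) ≤ 2.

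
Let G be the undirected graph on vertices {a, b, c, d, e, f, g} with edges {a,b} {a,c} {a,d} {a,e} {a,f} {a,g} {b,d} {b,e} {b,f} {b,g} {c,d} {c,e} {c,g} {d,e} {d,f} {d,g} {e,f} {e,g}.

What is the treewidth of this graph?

4

A width-4 tree decomposition is:
Bags: B1 = {a, b, d, e, f}  B2 = {a, b, d, e, g}  B3 = {a, c, d, e, g}
Tree: B1–B2, B2–B3
The largest bag has 5 vertices, giving width 4; this decomposition certifies tw(G) ≤ 4. Conversely, {a, c, d, e, g} is a clique of size 5, and the vertices of any clique must share a bag in every tree decomposition; so some bag has ≥ 5 vertices and tw(G) ≥ 4. Therefore the treewidth is 4.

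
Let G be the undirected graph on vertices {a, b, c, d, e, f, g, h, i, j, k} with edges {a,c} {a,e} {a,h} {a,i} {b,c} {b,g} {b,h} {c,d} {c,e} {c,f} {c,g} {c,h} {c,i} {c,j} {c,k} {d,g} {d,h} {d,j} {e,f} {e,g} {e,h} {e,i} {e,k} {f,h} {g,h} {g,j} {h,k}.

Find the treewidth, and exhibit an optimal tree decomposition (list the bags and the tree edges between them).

Each bag holds 4 vertices, so the decomposition has width 3, which upper-bounds the treewidth. On the other hand G contains the 4-clique {c, d, g, j}. A clique must lie in a single bag of any decomposition, so no decomposition can have width below 3. Hence tw(G) = 3 exactly.

Treewidth 3.
One optimal decomposition is:
Bags: B1 = {a, c, e, i}  B2 = {a, c, e, h}  B3 = {c, e, f, h}  B4 = {c, e, g, h}  B5 = {c, d, g, h}  B6 = {c, d, g, j}  B7 = {c, e, h, k}  B8 = {b, c, g, h}
Tree: B1–B2, B2–B3, B2–B4, B4–B5, B5–B6, B3–B7, B4–B8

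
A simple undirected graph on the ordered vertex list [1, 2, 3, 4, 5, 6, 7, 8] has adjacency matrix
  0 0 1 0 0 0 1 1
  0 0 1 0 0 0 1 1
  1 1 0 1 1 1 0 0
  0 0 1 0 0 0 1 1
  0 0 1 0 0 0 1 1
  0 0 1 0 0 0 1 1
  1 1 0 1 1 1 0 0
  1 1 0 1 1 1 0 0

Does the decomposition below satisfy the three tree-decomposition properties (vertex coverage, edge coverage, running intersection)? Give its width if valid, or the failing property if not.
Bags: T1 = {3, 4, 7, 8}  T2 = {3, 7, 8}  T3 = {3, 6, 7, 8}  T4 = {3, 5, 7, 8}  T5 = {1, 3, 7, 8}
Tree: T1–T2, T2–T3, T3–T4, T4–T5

A tree decomposition must satisfy three properties: every vertex lies in some bag; for every edge, both endpoints lie together in some bag; and for every vertex, the bags containing it form a connected subtree. Here vertex 2 appears in no bag, so the decomposition is invalid.

No — vertex 2 appears in no bag.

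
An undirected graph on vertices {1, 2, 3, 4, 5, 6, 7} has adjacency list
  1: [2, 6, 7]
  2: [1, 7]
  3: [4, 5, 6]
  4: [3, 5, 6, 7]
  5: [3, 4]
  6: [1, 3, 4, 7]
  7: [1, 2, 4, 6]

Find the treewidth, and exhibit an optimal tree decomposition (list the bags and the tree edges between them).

Treewidth 2.
Bags: B1 = {1, 6, 7}  B2 = {4, 6, 7}  B3 = {1, 2, 7}  B4 = {3, 4, 6}  B5 = {3, 4, 5}
Tree: B1–B2, B1–B3, B2–B4, B4–B5

The largest bag has 3 vertices, giving width 2; this decomposition certifies tw(G) ≤ 2. For the lower bound, the 3 vertices {1, 2, 7} are pairwise adjacent, and any tree decomposition puts a clique entirely inside one bag — forcing width ≥ 2. Hence tw(G) = 2 exactly.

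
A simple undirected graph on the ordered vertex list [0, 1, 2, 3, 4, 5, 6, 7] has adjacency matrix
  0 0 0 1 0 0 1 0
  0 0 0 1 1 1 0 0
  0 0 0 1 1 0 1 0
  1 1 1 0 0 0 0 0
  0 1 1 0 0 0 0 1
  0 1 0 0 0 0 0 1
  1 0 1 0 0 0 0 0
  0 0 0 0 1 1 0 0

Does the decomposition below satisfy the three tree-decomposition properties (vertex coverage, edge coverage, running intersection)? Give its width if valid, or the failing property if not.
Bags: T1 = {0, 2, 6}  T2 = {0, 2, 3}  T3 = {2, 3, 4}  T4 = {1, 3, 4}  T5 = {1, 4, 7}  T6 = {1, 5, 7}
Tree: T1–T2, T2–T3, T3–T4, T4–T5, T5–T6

Yes; width 2.

Every vertex of G appears in some bag (union = {0, 1, 2, 3, 4, 5, 6, 7}); every edge is covered by a bag; and for each vertex v the set of bags containing v is connected in the bag tree. The decomposition is therefore valid. The largest bag has 3 vertices, so the width is 2.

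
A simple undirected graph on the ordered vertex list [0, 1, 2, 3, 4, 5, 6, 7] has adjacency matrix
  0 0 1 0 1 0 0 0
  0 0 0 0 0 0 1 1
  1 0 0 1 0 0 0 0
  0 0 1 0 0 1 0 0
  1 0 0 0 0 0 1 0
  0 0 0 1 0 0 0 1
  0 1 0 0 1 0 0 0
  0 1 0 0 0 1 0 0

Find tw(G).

2

A width-2 tree decomposition is:
Bags: B1 = {0, 2, 4}  B2 = {2, 4, 6}  B3 = {1, 2, 6}  B4 = {1, 2, 7}  B5 = {2, 5, 7}  B6 = {2, 3, 5}
Tree: B1–B2, B2–B3, B3–B4, B4–B5, B5–B6
Each bag holds 3 vertices, so the decomposition has width 2, which upper-bounds the treewidth. For the lower bound, G contains the cycle 2–0–4–6–1–7–5–3–2, so G is not a forest; only forests have treewidth ≤ 1, hence tw(G) ≥ 2. Therefore the treewidth is 2.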